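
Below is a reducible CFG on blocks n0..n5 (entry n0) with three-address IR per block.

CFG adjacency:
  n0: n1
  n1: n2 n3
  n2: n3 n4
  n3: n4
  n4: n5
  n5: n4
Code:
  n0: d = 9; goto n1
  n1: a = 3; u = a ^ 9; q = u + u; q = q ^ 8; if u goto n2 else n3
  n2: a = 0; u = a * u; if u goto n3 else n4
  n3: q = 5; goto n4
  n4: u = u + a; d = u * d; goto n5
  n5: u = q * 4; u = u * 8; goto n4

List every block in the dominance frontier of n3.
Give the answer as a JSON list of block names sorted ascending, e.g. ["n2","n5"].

Answer: ["n4"]

Analysis:
idom tree: n1←n0 n2←n1 n3←n1 n4←n1 n5←n4
Dom at joins:
  n3: preds {n1,n2}: {n0,n1} ∩ {n0,n1,n2} = {n0,n1}; idom=n1
  n4: preds {n2,n3,n5}: {n0,n1,n2} ∩ {n0,n1,n3} ∩ {n0,n1,n4,n5} = {n0,n1}; idom=n1

DF walk-up:
  n3←n1: walk · to n1
  n3←n2: walk n2 to n1
  n4←n2: walk n2 to n1
  n4←n3: walk n3 to n1
  n4←n5: walk n5→n4 to n1
  DF(n0)=∅
  DF(n1)=∅
  DF(n2)={n3,n4}
  DF(n3)={n4}
  DF(n4)={n4}
  DF(n5)={n4}

DF(n3) = ["n4"]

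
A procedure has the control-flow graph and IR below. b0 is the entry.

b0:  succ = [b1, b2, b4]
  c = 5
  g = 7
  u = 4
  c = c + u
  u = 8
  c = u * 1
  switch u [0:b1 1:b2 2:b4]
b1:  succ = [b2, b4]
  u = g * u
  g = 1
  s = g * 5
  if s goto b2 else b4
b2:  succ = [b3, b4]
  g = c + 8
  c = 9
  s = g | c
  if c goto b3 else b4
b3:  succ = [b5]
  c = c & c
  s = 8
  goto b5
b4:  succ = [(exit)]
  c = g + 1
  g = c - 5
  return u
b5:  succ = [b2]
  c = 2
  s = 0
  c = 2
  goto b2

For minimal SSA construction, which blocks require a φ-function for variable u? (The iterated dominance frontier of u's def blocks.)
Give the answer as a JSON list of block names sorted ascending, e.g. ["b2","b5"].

Answer: ["b2", "b4"]

Analysis:
idom tree: b1←b0 b2←b0 b3←b2 b4←b0 b5←b3
Dom∩ at merges:
  b2: preds {b0,b1,b5}: {b0} ∩ {b0,b1} ∩ {b0,b2,b3,b5} = {b0}; idom=b0
  b4: preds {b0,b1,b2}: {b0} ∩ {b0,b1} ∩ {b0,b2} = {b0}; idom=b0

DF walk-up:
  b2←b0: walk · to b0
  b2←b1: walk b1 to b0
  b2←b5: walk b5→b3→b2 to b0
  b4←b0: walk · to b0
  b4←b1: walk b1 to b0
  b4←b2: walk b2 to b0
  b0 → ∅
  b1 → {b2,b4}
  b2 → {b2,b4}
  b3 → {b2}
  b4 → ∅
  b5 → {b2}

φ for u: defs {b0,b1}
  DF⁺ = {b2,b4}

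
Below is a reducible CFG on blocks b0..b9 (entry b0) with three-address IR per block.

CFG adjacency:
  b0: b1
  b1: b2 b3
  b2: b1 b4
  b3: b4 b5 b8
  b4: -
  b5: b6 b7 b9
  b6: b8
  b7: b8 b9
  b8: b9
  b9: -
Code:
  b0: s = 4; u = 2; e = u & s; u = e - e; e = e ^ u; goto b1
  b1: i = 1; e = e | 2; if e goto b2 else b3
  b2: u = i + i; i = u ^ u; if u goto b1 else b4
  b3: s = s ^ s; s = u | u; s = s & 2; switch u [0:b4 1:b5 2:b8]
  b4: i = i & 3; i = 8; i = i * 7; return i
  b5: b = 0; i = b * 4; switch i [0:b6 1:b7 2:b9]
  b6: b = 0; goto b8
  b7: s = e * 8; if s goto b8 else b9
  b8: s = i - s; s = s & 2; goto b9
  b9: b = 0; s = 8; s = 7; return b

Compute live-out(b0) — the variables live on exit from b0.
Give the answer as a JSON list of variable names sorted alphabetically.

Per-block:
  b0: def={e,s,u} ue=∅
  b1: def={e,i} ue={e}
  b2: def={i,u} ue={i}
  b3: def={s} ue={s,u}
  b4: def={i} ue={i}
  b5: def={b,i} ue=∅
  b6: def={b} ue=∅
  b7: def={s} ue={e}
  b8: def={s} ue={i,s}
  b9: def={b,s} ue=∅

Live sets:
  b0: in=∅ out={e,s,u}
  b1: in={e,s,u} out={e,i,s,u}
  b2: in={e,i,s} out={e,i,s,u}
  b3: in={e,i,s,u} out={e,i,s}
  b4: in={i} out=∅
  b5: in={e,s} out={e,i,s}
  b6: in={i,s} out={i,s}
  b7: in={e,i} out={i,s}
  b8: in={i,s} out=∅
  b9: in=∅ out=∅

live-out(b0) = ["e", "s", "u"]

Answer: ["e", "s", "u"]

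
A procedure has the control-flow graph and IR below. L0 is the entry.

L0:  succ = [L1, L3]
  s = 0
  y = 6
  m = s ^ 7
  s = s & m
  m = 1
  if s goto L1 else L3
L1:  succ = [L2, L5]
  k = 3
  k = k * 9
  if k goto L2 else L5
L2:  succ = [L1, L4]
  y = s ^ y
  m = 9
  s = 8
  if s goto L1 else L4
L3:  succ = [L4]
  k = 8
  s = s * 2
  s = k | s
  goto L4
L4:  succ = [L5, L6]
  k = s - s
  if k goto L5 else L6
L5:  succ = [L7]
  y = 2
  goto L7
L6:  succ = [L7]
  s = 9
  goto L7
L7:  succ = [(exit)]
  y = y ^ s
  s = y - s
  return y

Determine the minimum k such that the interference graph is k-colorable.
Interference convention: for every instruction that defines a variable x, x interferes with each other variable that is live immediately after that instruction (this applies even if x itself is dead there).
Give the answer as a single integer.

Answer: 3

Derivation:
Per-block:
  L0: {m,s,y} / ∅
  L1: {k} / ∅
  L2: {m,s,y} / {s,y}
  L3: {k,s} / {s}
  L4: {k} / {s}
  L5: {y} / ∅
  L6: {s} / ∅
  L7: {s,y} / {s,y}

Live sets:
  L0 li=∅ lo={s,y}
  L1 li={s,y} lo={s,y}
  L2 li={s,y} lo={s,y}
  L3 li={s,y} lo={s,y}
  L4 li={s,y} lo={s,y}
  L5 li={s} lo={s,y}
  L6 li={y} lo={s,y}
  L7 li={s,y} lo=∅

Interference:
  k↔{s,y}
  m↔{s,y}
  s↔{k,m,y}
  y↔{k,m,s}

Registers:
  lower bound: {k,s,y} mutually conflict ⇒ χ ≥ 3
  assign k→c2 m→c2 s→c0 y→c1 — no edge inside a register ⇒ χ ≤ 3
  χ = 3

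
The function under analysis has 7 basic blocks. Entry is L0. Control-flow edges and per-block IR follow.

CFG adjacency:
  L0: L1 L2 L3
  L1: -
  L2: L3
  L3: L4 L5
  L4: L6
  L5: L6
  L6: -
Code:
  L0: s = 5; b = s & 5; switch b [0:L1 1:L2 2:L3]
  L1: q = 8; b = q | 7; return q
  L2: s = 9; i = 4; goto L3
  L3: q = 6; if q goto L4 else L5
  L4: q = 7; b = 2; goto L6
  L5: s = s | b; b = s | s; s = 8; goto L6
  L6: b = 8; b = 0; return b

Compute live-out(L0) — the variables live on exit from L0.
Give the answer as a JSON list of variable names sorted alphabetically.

Answer: ["b", "s"]

Derivation:
Block summaries:
  L0 def {b,s} use ∅
  L1 def {b,q} use ∅
  L2 def {i,s} use ∅
  L3 def {q} use ∅
  L4 def {b,q} use ∅
  L5 def {b,s} use {b,s}
  L6 def {b} use ∅

Live sets:
  L0 li=∅ lo={b,s}
  L1 li=∅ lo=∅
  L2 li={b} lo={b,s}
  L3 li={b,s} lo={b,s}
  L4 li=∅ lo=∅
  L5 li={b,s} lo=∅
  L6 li=∅ lo=∅

live-out(L0) = ["b", "s"]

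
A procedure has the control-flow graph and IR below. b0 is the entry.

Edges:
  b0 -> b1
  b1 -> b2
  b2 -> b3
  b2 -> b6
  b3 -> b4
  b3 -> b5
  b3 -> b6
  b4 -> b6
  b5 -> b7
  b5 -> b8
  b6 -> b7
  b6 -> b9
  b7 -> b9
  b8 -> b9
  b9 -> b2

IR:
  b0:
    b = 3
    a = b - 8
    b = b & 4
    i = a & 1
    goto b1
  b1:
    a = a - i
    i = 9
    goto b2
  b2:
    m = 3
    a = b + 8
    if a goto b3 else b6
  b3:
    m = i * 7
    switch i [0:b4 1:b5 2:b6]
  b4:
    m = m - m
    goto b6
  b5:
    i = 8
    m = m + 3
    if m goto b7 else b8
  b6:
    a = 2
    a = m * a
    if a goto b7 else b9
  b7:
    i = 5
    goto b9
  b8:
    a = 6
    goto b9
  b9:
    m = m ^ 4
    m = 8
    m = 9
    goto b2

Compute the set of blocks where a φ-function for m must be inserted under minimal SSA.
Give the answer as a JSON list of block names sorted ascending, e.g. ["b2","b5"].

idom tree: b1←b0 b2←b1 b3←b2 b4←b3 b5←b3 b6←b2 b7←b2 b8←b5 b9←b2
Join-block Dom:
  b2: preds {b1,b9}: {b0,b1} ∩ {b0,b1,b2,b9} = {b0,b1}; idom=b1
  b6: preds {b2,b3,b4}: {b0,b1,b2} ∩ {b0,b1,b2,b3} ∩ {b0,b1,b2,b3,b4} = {b0,b1,b2}; idom=b2
  b7: preds {b5,b6}: {b0,b1,b2,b3,b5} ∩ {b0,b1,b2,b6} = {b0,b1,b2}; idom=b2
  b9: preds {b6,b7,b8}: {b0,b1,b2,b6} ∩ {b0,b1,b2,b7} ∩ {b0,b1,b2,b3,b5,b8} = {b0,b1,b2}; idom=b2

Frontier:
  b2←b1: walk · to b1
  b2←b9: walk b9→b2 to b1
  b6←b2: walk · to b2
  b6←b3: walk b3 to b2
  b6←b4: walk b4→b3 to b2
  b7←b5: walk b5→b3 to b2
  b7←b6: walk b6 to b2
  b9←b6: walk b6 to b2
  b9←b7: walk b7 to b2
  b9←b8: walk b8→b5→b3 to b2
  b0: DF=∅
  b1: DF=∅
  b2: DF={b2}
  b3: DF={b6,b7,b9}
  b4: DF={b6}
  b5: DF={b7,b9}
  b6: DF={b7,b9}
  b7: DF={b9}
  b8: DF={b9}
  b9: DF={b2}

φ for m: defs {b2,b3,b4,b5,b9}
  DF⁺ = {b2,b6,b7,b9}

Answer: ["b2", "b6", "b7", "b9"]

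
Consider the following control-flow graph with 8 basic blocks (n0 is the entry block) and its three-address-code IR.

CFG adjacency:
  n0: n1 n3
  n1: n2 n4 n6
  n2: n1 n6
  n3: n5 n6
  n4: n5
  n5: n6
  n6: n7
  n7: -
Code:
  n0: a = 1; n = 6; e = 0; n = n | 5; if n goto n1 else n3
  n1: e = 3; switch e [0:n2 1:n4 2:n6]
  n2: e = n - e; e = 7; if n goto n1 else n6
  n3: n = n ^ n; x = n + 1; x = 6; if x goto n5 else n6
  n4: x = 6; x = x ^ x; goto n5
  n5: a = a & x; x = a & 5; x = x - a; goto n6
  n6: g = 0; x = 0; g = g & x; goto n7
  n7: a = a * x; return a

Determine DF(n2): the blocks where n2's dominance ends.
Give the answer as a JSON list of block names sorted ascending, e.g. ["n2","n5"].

Answer: ["n1", "n6"]

Analysis:
idom tree: n1←n0 n2←n1 n3←n0 n4←n1 n5←n0 n6←n0 n7←n6
Join-block Dom:
  n1: preds {n0,n2}: {n0} ∩ {n0,n1,n2} = {n0}; idom=n0
  n5: preds {n3,n4}: {n0,n3} ∩ {n0,n1,n4} = {n0}; idom=n0
  n6: preds {n1,n2,n3,n5}: {n0,n1} ∩ {n0,n1,n2} ∩ {n0,n3} ∩ {n0,n5} = {n0}; idom=n0

DF derivation:
  join n1 pred n0: · stop@n0
  join n1 pred n2: n2→n1 stop@n0
  join n5 pred n3: n3 stop@n0
  join n5 pred n4: n4→n1 stop@n0
  join n6 pred n1: n1 stop@n0
  join n6 pred n2: n2→n1 stop@n0
  join n6 pred n3: n3 stop@n0
  join n6 pred n5: n5 stop@n0
  n0: DF=∅
  n1: DF={n1,n5,n6}
  n2: DF={n1,n6}
  n3: DF={n5,n6}
  n4: DF={n5}
  n5: DF={n6}
  n6: DF=∅
  n7: DF=∅

DF(n2) = ["n1", "n6"]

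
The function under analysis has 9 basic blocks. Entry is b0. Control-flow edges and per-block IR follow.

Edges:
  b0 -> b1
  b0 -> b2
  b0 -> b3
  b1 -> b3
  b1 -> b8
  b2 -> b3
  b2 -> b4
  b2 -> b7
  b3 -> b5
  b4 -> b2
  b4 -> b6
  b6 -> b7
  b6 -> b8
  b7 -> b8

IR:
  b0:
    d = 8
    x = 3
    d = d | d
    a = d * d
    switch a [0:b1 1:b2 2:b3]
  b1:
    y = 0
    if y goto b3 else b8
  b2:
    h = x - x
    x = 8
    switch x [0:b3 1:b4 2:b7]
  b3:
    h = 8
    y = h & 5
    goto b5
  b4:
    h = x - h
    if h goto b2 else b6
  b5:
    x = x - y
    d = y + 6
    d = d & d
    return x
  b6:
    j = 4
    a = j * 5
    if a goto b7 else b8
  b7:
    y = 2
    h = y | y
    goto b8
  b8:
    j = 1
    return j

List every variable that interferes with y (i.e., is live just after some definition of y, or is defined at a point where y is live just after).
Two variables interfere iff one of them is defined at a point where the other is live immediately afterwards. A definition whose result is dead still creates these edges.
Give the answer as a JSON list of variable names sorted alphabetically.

Answer: ["x"]

Working:
Per-block:
  b0 def {a,d,x} use ∅
  b1 def {y} use ∅
  b2 def {h,x} use {x}
  b3 def {h,y} use ∅
  b4 def {h} use {h,x}
  b5 def {d,x} use {x,y}
  b6 def {a,j} use ∅
  b7 def {h,y} use ∅
  b8 def {j} use ∅

Backward fixpoint:
  b0 li=∅ lo={x}
  b1 li={x} lo={x}
  b2 li={x} lo={h,x}
  b3 li={x} lo={x,y}
  b4 li={h,x} lo={x}
  b5 li={x,y} lo=∅
  b6 li=∅ lo=∅
  b7 li=∅ lo=∅
  b8 li=∅ lo=∅

Interference:
  a: {x}
  d: {x}
  h: {x}
  j: ∅
  x: {a,d,h,y}
  y: {x}

N(y) = ["x"]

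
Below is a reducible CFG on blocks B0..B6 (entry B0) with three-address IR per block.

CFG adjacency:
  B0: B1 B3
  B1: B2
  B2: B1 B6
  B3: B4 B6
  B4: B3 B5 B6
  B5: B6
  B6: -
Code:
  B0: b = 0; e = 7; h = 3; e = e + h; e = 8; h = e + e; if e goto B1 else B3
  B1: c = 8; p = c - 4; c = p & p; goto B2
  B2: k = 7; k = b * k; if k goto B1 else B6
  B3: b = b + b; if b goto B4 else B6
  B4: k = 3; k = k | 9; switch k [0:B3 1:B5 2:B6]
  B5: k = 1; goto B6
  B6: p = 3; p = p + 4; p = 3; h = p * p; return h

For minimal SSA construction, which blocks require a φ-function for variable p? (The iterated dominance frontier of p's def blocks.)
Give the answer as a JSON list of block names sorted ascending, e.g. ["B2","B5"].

idom tree: B1←B0 B2←B1 B3←B0 B4←B3 B5←B4 B6←B0
Dom∩ at merges:
  B1: preds {B0,B2}: {B0} ∩ {B0,B1,B2} = {B0}; idom=B0
  B3: preds {B0,B4}: {B0} ∩ {B0,B3,B4} = {B0}; idom=B0
  B6: preds {B2,B3,B4,B5}: {B0,B1,B2} ∩ {B0,B3} ∩ {B0,B3,B4} ∩ {B0,B3,B4,B5} = {B0}; idom=B0

Frontier:
  B1←B0: walk · to B0
  B1←B2: walk B2→B1 to B0
  B3←B0: walk · to B0
  B3←B4: walk B4→B3 to B0
  B6←B2: walk B2→B1 to B0
  B6←B3: walk B3 to B0
  B6←B4: walk B4→B3 to B0
  B6←B5: walk B5→B4→B3 to B0
  DF(B0)=∅
  DF(B1)={B1,B6}
  DF(B2)={B1,B6}
  DF(B3)={B3,B6}
  DF(B4)={B3,B6}
  DF(B5)={B6}
  DF(B6)=∅

φ for p: defs {B1,B6}
  DF⁺ = {B1,B6}

Answer: ["B1", "B6"]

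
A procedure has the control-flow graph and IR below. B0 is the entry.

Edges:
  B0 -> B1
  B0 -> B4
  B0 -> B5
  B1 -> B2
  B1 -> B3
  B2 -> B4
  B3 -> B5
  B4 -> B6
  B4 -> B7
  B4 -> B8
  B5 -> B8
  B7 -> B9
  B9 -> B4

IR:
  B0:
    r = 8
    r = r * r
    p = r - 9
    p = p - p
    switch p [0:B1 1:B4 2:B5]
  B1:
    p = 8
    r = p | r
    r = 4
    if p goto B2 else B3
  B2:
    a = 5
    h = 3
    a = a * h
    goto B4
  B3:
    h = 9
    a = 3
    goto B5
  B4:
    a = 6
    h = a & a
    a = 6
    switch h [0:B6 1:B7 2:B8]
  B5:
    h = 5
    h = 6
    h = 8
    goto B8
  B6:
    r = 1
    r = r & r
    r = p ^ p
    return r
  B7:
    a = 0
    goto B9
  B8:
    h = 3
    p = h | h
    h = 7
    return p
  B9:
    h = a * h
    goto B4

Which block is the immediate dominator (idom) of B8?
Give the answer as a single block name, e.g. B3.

idom tree: B1←B0 B2←B1 B3←B1 B4←B0 B5←B0 B6←B4 B7←B4 B8←B0 B9←B7
Dom∩ at merges:
  B4: preds {B0,B2,B9}: {B0} ∩ {B0,B1,B2} ∩ {B0,B4,B7,B9} = {B0}; idom=B0
  B5: preds {B0,B3}: {B0} ∩ {B0,B1,B3} = {B0}; idom=B0
  B8: preds {B4,B5}: {B0,B4} ∩ {B0,B5} = {B0}; idom=B0

idom(B8) = B0

Answer: B0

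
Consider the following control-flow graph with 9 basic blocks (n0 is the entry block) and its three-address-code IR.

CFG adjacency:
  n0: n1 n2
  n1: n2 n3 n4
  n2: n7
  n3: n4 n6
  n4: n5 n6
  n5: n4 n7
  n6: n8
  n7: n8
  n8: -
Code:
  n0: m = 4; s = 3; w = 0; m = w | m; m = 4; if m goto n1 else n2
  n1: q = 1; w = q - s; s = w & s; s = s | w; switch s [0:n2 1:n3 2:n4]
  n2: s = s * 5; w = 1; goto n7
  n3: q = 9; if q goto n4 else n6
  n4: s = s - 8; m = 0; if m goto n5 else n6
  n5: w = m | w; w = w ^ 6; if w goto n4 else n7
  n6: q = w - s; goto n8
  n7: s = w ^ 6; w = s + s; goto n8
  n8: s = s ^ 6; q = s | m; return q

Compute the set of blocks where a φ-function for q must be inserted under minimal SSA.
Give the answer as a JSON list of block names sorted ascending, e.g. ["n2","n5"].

Answer: ["n2", "n4", "n6", "n7", "n8"]

Working:
idom tree: n1←n0 n2←n0 n3←n1 n4←n1 n5←n4 n6←n1 n7←n0 n8←n0
Dom at joins:
  n2: preds {n0,n1}: {n0} ∩ {n0,n1} = {n0}; idom=n0
  n4: preds {n1,n3,n5}: {n0,n1} ∩ {n0,n1,n3} ∩ {n0,n1,n4,n5} = {n0,n1}; idom=n1
  n6: preds {n3,n4}: {n0,n1,n3} ∩ {n0,n1,n4} = {n0,n1}; idom=n1
  n7: preds {n2,n5}: {n0,n2} ∩ {n0,n1,n4,n5} = {n0}; idom=n0
  n8: preds {n6,n7}: {n0,n1,n6} ∩ {n0,n7} = {n0}; idom=n0

DF walk-up:
  join n2 pred n0: · stop@n0
  join n2 pred n1: n1 stop@n0
  join n4 pred n1: · stop@n1
  join n4 pred n3: n3 stop@n1
  join n4 pred n5: n5→n4 stop@n1
  join n6 pred n3: n3 stop@n1
  join n6 pred n4: n4 stop@n1
  join n7 pred n2: n2 stop@n0
  join n7 pred n5: n5→n4→n1 stop@n0
  join n8 pred n6: n6→n1 stop@n0
  join n8 pred n7: n7 stop@n0
  n0 → ∅
  n1 → {n2,n7,n8}
  n2 → {n7}
  n3 → {n4,n6}
  n4 → {n4,n6,n7}
  n5 → {n4,n7}
  n6 → {n8}
  n7 → {n8}
  n8 → ∅

φ for q: defs {n1,n3,n6,n8}
  DF⁺ = {n2,n4,n6,n7,n8}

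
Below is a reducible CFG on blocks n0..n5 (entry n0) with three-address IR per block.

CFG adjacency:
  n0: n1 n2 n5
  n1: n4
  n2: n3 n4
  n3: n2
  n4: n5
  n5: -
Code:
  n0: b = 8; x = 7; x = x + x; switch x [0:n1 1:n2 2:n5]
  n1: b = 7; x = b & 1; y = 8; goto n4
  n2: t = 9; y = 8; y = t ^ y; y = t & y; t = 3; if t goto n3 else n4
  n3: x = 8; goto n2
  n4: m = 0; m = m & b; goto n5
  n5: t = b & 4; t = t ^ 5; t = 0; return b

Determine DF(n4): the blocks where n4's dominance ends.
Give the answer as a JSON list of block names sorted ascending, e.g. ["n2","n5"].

idom tree: n1←n0 n2←n0 n3←n2 n4←n0 n5←n0
Dom at joins:
  n2: preds {n0,n3}: {n0} ∩ {n0,n2,n3} = {n0}; idom=n0
  n4: preds {n1,n2}: {n0,n1} ∩ {n0,n2} = {n0}; idom=n0
  n5: preds {n0,n4}: {n0} ∩ {n0,n4} = {n0}; idom=n0

Frontier:
  n2←n0: walk · to n0
  n2←n3: walk n3→n2 to n0
  n4←n1: walk n1 to n0
  n4←n2: walk n2 to n0
  n5←n0: walk · to n0
  n5←n4: walk n4 to n0
  DF(n0)=∅
  DF(n1)={n4}
  DF(n2)={n2,n4}
  DF(n3)={n2}
  DF(n4)={n5}
  DF(n5)=∅

DF(n4) = ["n5"]

Answer: ["n5"]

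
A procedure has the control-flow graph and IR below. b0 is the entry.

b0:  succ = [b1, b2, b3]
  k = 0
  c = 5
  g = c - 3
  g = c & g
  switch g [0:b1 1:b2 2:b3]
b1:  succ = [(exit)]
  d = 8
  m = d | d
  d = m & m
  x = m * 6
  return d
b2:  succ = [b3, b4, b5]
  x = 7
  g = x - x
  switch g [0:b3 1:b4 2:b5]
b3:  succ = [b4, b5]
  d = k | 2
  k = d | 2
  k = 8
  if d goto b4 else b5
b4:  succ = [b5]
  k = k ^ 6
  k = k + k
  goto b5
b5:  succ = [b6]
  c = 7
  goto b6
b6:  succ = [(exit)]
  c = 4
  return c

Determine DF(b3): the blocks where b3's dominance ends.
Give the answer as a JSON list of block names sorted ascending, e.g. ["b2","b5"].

idom tree: b1←b0 b2←b0 b3←b0 b4←b0 b5←b0 b6←b5
Join-block Dom:
  b3: preds {b0,b2}: {b0} ∩ {b0,b2} = {b0}; idom=b0
  b4: preds {b2,b3}: {b0,b2} ∩ {b0,b3} = {b0}; idom=b0
  b5: preds {b2,b3,b4}: {b0,b2} ∩ {b0,b3} ∩ {b0,b4} = {b0}; idom=b0

DF derivation:
  join b3 pred b0: · stop@b0
  join b3 pred b2: b2 stop@b0
  join b4 pred b2: b2 stop@b0
  join b4 pred b3: b3 stop@b0
  join b5 pred b2: b2 stop@b0
  join b5 pred b3: b3 stop@b0
  join b5 pred b4: b4 stop@b0
  b0: DF=∅
  b1: DF=∅
  b2: DF={b3,b4,b5}
  b3: DF={b4,b5}
  b4: DF={b5}
  b5: DF=∅
  b6: DF=∅

DF(b3) = ["b4", "b5"]

Answer: ["b4", "b5"]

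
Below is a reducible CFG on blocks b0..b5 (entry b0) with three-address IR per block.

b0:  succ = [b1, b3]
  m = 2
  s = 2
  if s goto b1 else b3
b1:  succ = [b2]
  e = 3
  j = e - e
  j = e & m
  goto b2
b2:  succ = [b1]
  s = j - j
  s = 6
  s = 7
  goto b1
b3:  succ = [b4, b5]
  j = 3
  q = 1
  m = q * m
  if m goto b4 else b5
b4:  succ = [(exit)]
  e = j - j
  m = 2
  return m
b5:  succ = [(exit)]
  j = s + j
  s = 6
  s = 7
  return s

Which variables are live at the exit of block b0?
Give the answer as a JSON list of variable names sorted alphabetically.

Answer: ["m", "s"]

Analysis:
def/use:
  b0 def {m,s} use ∅
  b1 def {e,j} use {m}
  b2 def {s} use {j}
  b3 def {j,m,q} use {m}
  b4 def {e,m} use {j}
  b5 def {j,s} use {j,s}

Backward fixpoint:
  live b0: ∅→{m,s}
  live b1: {m}→{j,m}
  live b2: {j,m}→{m}
  live b3: {m,s}→{j,s}
  live b4: {j}→∅
  live b5: {j,s}→∅

live-out(b0) = ["m", "s"]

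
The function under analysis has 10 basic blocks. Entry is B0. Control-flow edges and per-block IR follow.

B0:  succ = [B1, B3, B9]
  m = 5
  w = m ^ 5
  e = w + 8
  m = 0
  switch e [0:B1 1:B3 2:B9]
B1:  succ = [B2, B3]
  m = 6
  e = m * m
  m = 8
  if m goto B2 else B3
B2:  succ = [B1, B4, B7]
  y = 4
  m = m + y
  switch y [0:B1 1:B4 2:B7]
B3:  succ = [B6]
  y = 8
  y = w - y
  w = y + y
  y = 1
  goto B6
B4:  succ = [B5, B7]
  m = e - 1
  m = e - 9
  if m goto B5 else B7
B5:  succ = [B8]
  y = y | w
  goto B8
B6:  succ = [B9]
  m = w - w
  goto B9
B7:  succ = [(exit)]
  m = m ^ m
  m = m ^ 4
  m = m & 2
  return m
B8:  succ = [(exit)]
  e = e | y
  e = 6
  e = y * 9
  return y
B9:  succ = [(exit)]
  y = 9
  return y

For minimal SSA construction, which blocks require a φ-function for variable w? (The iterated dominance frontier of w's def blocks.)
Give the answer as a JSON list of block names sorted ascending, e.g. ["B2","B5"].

idom tree: B1←B0 B2←B1 B3←B0 B4←B2 B5←B4 B6←B3 B7←B2 B8←B5 B9←B0
Join-block Dom:
  B1: preds {B0,B2}: {B0} ∩ {B0,B1,B2} = {B0}; idom=B0
  B3: preds {B0,B1}: {B0} ∩ {B0,B1} = {B0}; idom=B0
  B7: preds {B2,B4}: {B0,B1,B2} ∩ {B0,B1,B2,B4} = {B0,B1,B2}; idom=B2
  B9: preds {B0,B6}: {B0} ∩ {B0,B3,B6} = {B0}; idom=B0

DF derivation:
  B1←B0: walk · to B0
  B1←B2: walk B2→B1 to B0
  B3←B0: walk · to B0
  B3←B1: walk B1 to B0
  B7←B2: walk · to B2
  B7←B4: walk B4 to B2
  B9←B0: walk · to B0
  B9←B6: walk B6→B3 to B0
  B0 → ∅
  B1 → {B1,B3}
  B2 → {B1}
  B3 → {B9}
  B4 → {B7}
  B5 → ∅
  B6 → {B9}
  B7 → ∅
  B8 → ∅
  B9 → ∅

φ for w: defs {B0,B3}
  DF⁺ = {B9}

Answer: ["B9"]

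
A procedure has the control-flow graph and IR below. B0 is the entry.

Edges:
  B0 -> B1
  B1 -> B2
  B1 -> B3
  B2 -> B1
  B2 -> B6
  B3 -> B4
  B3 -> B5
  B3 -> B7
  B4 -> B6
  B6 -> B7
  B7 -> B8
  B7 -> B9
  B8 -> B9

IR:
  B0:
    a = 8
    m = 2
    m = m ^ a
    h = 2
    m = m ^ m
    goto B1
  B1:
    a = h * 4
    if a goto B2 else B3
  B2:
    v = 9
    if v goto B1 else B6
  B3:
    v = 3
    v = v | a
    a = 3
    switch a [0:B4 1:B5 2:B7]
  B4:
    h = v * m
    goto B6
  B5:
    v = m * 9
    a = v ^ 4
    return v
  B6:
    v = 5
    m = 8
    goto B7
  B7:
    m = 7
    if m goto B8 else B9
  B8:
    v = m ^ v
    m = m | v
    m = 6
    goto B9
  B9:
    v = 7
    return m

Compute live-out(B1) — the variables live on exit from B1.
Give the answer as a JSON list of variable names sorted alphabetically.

Block summaries:
  B0: def={a,h,m} ue=∅
  B1: def={a} ue={h}
  B2: def={v} ue=∅
  B3: def={a,v} ue={a}
  B4: def={h} ue={m,v}
  B5: def={a,v} ue={m}
  B6: def={m,v} ue=∅
  B7: def={m} ue=∅
  B8: def={m,v} ue={m,v}
  B9: def={v} ue={m}

Backward fixpoint:
  live B0: ∅→{h,m}
  live B1: {h,m}→{a,h,m}
  live B2: {h,m}→{h,m}
  live B3: {a,m}→{m,v}
  live B4: {m,v}→∅
  live B5: {m}→∅
  live B6: ∅→{v}
  live B7: {v}→{m,v}
  live B8: {m,v}→{m}
  live B9: {m}→∅

live-out(B1) = ["a", "h", "m"]

Answer: ["a", "h", "m"]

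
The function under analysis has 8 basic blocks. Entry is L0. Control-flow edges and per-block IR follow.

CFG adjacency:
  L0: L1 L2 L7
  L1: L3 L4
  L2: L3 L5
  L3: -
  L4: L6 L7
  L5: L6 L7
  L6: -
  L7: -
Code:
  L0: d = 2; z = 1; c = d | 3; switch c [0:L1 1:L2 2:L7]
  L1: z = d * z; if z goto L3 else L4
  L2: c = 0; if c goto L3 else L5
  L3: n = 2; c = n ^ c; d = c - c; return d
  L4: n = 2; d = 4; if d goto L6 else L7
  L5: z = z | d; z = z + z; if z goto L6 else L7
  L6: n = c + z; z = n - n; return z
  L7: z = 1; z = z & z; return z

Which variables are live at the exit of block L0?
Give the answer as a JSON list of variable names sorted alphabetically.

Block summaries:
  L0 def {c,d,z} use ∅
  L1 def {z} use {d,z}
  L2 def {c} use ∅
  L3 def {c,d,n} use {c}
  L4 def {d,n} use ∅
  L5 def {z} use {d,z}
  L6 def {n,z} use {c,z}
  L7 def {z} use ∅

Liveness:
  L0 li=∅ lo={c,d,z}
  L1 li={c,d,z} lo={c,z}
  L2 li={d,z} lo={c,d,z}
  L3 li={c} lo=∅
  L4 li={c,z} lo={c,z}
  L5 li={c,d,z} lo={c,z}
  L6 li={c,z} lo=∅
  L7 li=∅ lo=∅

live-out(L0) = ["c", "d", "z"]

Answer: ["c", "d", "z"]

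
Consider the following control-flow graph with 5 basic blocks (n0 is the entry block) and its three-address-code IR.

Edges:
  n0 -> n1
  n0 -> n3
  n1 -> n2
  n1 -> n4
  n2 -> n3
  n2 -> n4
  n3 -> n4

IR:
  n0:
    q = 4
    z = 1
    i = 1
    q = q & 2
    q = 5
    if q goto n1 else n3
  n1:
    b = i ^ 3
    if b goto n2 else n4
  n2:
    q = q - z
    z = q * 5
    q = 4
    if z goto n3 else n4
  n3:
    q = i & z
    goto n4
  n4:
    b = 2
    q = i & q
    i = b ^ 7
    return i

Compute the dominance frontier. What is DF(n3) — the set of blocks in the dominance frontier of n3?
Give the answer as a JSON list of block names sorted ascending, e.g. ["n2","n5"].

idom tree: n1←n0 n2←n1 n3←n0 n4←n0
Dom at joins:
  n3: preds {n0,n2}: {n0} ∩ {n0,n1,n2} = {n0}; idom=n0
  n4: preds {n1,n2,n3}: {n0,n1} ∩ {n0,n1,n2} ∩ {n0,n3} = {n0}; idom=n0

DF derivation:
  join n3 pred n0: · stop@n0
  join n3 pred n2: n2→n1 stop@n0
  join n4 pred n1: n1 stop@n0
  join n4 pred n2: n2→n1 stop@n0
  join n4 pred n3: n3 stop@n0
  n0 → ∅
  n1 → {n3,n4}
  n2 → {n3,n4}
  n3 → {n4}
  n4 → ∅

DF(n3) = ["n4"]

Answer: ["n4"]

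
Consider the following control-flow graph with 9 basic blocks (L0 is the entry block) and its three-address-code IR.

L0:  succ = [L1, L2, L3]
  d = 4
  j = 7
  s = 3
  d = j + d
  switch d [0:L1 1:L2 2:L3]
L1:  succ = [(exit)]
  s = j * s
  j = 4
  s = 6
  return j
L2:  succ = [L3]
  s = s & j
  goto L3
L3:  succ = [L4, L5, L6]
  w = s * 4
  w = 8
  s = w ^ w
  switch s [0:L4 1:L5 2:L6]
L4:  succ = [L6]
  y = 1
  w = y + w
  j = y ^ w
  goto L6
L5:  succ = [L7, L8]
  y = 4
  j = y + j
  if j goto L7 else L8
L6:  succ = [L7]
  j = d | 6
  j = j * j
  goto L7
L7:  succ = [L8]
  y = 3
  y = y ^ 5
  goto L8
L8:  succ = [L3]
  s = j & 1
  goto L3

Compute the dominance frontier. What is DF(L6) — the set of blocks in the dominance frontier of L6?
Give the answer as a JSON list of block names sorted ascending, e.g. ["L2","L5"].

Answer: ["L7"]

Derivation:
idom tree: L1←L0 L2←L0 L3←L0 L4←L3 L5←L3 L6←L3 L7←L3 L8←L3
Join-block Dom:
  L3: preds {L0,L2,L8}: {L0} ∩ {L0,L2} ∩ {L0,L3,L8} = {L0}; idom=L0
  L6: preds {L3,L4}: {L0,L3} ∩ {L0,L3,L4} = {L0,L3}; idom=L3
  L7: preds {L5,L6}: {L0,L3,L5} ∩ {L0,L3,L6} = {L0,L3}; idom=L3
  L8: preds {L5,L7}: {L0,L3,L5} ∩ {L0,L3,L7} = {L0,L3}; idom=L3

Frontier:
  L3←L0: walk · to L0
  L3←L2: walk L2 to L0
  L3←L8: walk L8→L3 to L0
  L6←L3: walk · to L3
  L6←L4: walk L4 to L3
  L7←L5: walk L5 to L3
  L7←L6: walk L6 to L3
  L8←L5: walk L5 to L3
  L8←L7: walk L7 to L3
  DF(L0)=∅
  DF(L1)=∅
  DF(L2)={L3}
  DF(L3)={L3}
  DF(L4)={L6}
  DF(L5)={L7,L8}
  DF(L6)={L7}
  DF(L7)={L8}
  DF(L8)={L3}

DF(L6) = ["L7"]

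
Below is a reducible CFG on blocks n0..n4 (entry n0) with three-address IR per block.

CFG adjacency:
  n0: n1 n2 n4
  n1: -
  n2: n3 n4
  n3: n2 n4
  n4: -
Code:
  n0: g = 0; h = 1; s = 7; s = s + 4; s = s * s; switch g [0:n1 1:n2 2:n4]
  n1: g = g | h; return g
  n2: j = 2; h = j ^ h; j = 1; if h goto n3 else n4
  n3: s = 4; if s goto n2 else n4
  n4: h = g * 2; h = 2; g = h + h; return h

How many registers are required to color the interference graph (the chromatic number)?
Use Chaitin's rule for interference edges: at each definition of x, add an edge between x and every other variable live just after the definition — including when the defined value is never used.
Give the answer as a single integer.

Answer: 3

Derivation:
Block summaries:
  n0: def={g,h,s} ue=∅
  n1: def={g} ue={g,h}
  n2: def={h,j} ue={h}
  n3: def={s} ue=∅
  n4: def={g,h} ue={g}

Live sets:
  live n0: ∅→{g,h}
  live n1: {g,h}→∅
  live n2: {g,h}→{g,h}
  live n3: {g,h}→{g,h}
  live n4: {g}→∅

Conflict graph:
  g↔{h,j,s}
  h↔{g,j,s}
  j↔{g,h}
  s↔{g,h}

Registers:
  clique {g,h,j} ⇒ need ≥ 3
  assign g→c0 h→c1 j→c2 s→c2 — no edge inside a register ⇒ χ ≤ 3
  χ = 3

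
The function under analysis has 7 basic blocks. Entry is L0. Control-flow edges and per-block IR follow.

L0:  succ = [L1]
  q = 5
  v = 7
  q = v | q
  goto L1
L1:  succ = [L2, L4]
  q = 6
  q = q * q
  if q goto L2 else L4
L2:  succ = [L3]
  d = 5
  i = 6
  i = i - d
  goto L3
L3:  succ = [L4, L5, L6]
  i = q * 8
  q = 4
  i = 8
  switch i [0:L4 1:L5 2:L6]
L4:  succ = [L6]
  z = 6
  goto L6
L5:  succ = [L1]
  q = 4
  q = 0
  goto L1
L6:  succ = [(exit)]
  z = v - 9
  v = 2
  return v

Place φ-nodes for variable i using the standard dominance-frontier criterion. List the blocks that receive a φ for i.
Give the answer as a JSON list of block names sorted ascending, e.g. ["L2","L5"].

idom tree: L1←L0 L2←L1 L3←L2 L4←L1 L5←L3 L6←L1
Dom∩ at merges:
  L1: preds {L0,L5}: {L0} ∩ {L0,L1,L2,L3,L5} = {L0}; idom=L0
  L4: preds {L1,L3}: {L0,L1} ∩ {L0,L1,L2,L3} = {L0,L1}; idom=L1
  L6: preds {L3,L4}: {L0,L1,L2,L3} ∩ {L0,L1,L4} = {L0,L1}; idom=L1

DF derivation:
  join L1 pred L0: · stop@L0
  join L1 pred L5: L5→L3→L2→L1 stop@L0
  join L4 pred L1: · stop@L1
  join L4 pred L3: L3→L2 stop@L1
  join L6 pred L3: L3→L2 stop@L1
  join L6 pred L4: L4 stop@L1
  DF(L0)=∅
  DF(L1)={L1}
  DF(L2)={L1,L4,L6}
  DF(L3)={L1,L4,L6}
  DF(L4)={L6}
  DF(L5)={L1}
  DF(L6)=∅

φ for i: defs {L2,L3}
  DF⁺ = {L1,L4,L6}

Answer: ["L1", "L4", "L6"]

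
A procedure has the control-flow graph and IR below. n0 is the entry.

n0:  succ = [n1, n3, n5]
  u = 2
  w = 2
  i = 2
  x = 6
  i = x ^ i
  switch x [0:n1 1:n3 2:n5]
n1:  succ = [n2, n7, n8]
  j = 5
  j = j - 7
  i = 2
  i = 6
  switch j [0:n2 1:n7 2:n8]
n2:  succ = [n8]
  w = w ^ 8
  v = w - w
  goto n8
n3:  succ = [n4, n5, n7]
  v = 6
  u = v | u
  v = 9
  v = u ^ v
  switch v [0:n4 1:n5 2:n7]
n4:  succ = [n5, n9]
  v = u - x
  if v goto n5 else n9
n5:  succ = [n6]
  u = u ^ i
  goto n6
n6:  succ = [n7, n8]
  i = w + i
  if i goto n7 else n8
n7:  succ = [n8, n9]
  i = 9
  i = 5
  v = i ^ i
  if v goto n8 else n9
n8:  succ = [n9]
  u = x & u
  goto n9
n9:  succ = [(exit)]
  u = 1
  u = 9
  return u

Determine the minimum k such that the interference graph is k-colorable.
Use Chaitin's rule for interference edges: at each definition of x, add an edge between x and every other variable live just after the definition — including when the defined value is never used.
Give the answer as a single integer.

Block summaries:
  n0: def={i,u,w,x} ue=∅
  n1: def={i,j} ue=∅
  n2: def={v,w} ue={w}
  n3: def={u,v} ue={u}
  n4: def={v} ue={u,x}
  n5: def={u} ue={i,u}
  n6: def={i} ue={i,w}
  n7: def={i,v} ue=∅
  n8: def={u} ue={u,x}
  n9: def={u} ue=∅

Liveness:
  n0: in=∅ out={i,u,w,x}
  n1: in={u,w,x} out={u,w,x}
  n2: in={u,w,x} out={u,x}
  n3: in={i,u,w,x} out={i,u,w,x}
  n4: in={i,u,w,x} out={i,u,w,x}
  n5: in={i,u,w,x} out={i,u,w,x}
  n6: in={i,u,w,x} out={u,x}
  n7: in={u,x} out={u,x}
  n8: in={u,x} out=∅
  n9: in=∅ out=∅

Interference:
  i: {j,u,v,w,x}
  j: {i,u,w,x}
  u: {i,j,v,w,x}
  v: {i,u,w,x}
  w: {i,j,u,v,x}
  x: {i,j,u,v,w}

Registers:
  clique {i,j,u,w,x} ⇒ need ≥ 5
  5-colouring: R0={i}  R1={u}  R2={w}  R3={x}  R4={j,v}
  χ = 5

Answer: 5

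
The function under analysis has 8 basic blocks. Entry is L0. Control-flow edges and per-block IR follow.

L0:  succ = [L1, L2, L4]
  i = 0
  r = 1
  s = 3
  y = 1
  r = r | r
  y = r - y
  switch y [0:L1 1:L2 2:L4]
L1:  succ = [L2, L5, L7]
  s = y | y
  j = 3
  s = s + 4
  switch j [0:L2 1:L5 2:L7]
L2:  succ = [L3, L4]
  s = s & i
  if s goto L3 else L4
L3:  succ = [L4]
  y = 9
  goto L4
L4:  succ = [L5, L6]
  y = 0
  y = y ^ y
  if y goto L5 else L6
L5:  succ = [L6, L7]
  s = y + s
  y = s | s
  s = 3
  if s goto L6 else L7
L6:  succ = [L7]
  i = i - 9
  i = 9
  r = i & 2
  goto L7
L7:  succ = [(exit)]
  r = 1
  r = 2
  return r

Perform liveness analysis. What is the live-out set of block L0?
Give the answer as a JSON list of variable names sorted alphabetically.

Answer: ["i", "s", "y"]

Working:
def/use:
  L0 def {i,r,s,y} use ∅
  L1 def {j,s} use {y}
  L2 def {s} use {i,s}
  L3 def {y} use ∅
  L4 def {y} use ∅
  L5 def {s,y} use {s,y}
  L6 def {i,r} use {i}
  L7 def {r} use ∅

Backward fixpoint:
  L0 li=∅ lo={i,s,y}
  L1 li={i,y} lo={i,s,y}
  L2 li={i,s} lo={i,s}
  L3 li={i,s} lo={i,s}
  L4 li={i,s} lo={i,s,y}
  L5 li={i,s,y} lo={i}
  L6 li={i} lo=∅
  L7 li=∅ lo=∅

live-out(L0) = ["i", "s", "y"]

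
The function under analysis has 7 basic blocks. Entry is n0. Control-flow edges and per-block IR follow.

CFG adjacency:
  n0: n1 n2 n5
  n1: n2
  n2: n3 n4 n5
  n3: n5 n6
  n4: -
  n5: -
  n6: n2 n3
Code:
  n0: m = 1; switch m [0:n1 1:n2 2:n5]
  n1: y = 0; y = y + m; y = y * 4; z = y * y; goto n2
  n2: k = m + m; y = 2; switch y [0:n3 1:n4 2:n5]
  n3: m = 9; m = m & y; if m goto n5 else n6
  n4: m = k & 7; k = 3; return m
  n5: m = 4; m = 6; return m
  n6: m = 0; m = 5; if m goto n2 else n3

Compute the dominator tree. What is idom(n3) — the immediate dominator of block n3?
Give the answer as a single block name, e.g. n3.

idom tree: n1←n0 n2←n0 n3←n2 n4←n2 n5←n0 n6←n3
Dom∩ at merges:
  n2: preds {n0,n1,n6}: {n0} ∩ {n0,n1} ∩ {n0,n2,n3,n6} = {n0}; idom=n0
  n3: preds {n2,n6}: {n0,n2} ∩ {n0,n2,n3,n6} = {n0,n2}; idom=n2
  n5: preds {n0,n2,n3}: {n0} ∩ {n0,n2} ∩ {n0,n2,n3} = {n0}; idom=n0

idom(n3) = n2

Answer: n2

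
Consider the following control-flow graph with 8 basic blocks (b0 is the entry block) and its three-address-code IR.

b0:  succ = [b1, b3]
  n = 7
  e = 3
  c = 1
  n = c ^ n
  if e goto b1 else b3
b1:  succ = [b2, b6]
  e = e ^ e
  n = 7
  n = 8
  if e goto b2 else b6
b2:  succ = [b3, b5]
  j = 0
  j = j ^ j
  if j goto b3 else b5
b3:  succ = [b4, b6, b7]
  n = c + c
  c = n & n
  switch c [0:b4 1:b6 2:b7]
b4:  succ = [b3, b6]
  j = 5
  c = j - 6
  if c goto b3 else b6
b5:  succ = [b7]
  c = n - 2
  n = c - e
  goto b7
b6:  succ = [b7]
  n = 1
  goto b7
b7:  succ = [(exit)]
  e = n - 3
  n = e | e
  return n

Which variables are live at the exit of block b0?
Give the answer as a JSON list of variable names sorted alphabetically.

Answer: ["c", "e"]

Analysis:
def/use:
  b0 def {c,e,n} use ∅
  b1 def {e,n} use {e}
  b2 def {j} use ∅
  b3 def {c,n} use {c}
  b4 def {c,j} use ∅
  b5 def {c,n} use {e,n}
  b6 def {n} use ∅
  b7 def {e,n} use {n}

Backward fixpoint:
  live b0: ∅→{c,e}
  live b1: {c,e}→{c,e,n}
  live b2: {c,e,n}→{c,e,n}
  live b3: {c}→{n}
  live b4: ∅→{c}
  live b5: {e,n}→{n}
  live b6: ∅→{n}
  live b7: {n}→∅

live-out(b0) = ["c", "e"]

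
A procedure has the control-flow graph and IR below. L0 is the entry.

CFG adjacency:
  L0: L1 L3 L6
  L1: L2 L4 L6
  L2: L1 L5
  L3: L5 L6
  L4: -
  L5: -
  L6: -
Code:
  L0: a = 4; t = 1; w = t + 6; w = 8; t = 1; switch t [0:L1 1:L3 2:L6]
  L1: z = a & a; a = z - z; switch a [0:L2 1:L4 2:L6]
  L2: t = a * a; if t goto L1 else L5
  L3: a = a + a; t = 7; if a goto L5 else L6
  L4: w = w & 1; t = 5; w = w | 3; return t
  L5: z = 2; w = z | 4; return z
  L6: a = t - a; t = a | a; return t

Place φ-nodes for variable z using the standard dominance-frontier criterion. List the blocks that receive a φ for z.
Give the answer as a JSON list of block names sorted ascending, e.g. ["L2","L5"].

idom tree: L1←L0 L2←L1 L3←L0 L4←L1 L5←L0 L6←L0
Join-block Dom:
  L1: preds {L0,L2}: {L0} ∩ {L0,L1,L2} = {L0}; idom=L0
  L5: preds {L2,L3}: {L0,L1,L2} ∩ {L0,L3} = {L0}; idom=L0
  L6: preds {L0,L1,L3}: {L0} ∩ {L0,L1} ∩ {L0,L3} = {L0}; idom=L0

DF walk-up:
  L1←L0: walk · to L0
  L1←L2: walk L2→L1 to L0
  L5←L2: walk L2→L1 to L0
  L5←L3: walk L3 to L0
  L6←L0: walk · to L0
  L6←L1: walk L1 to L0
  L6←L3: walk L3 to L0
  DF(L0)=∅
  DF(L1)={L1,L5,L6}
  DF(L2)={L1,L5}
  DF(L3)={L5,L6}
  DF(L4)=∅
  DF(L5)=∅
  DF(L6)=∅

φ for z: defs {L1,L5}
  DF⁺ = {L1,L5,L6}

Answer: ["L1", "L5", "L6"]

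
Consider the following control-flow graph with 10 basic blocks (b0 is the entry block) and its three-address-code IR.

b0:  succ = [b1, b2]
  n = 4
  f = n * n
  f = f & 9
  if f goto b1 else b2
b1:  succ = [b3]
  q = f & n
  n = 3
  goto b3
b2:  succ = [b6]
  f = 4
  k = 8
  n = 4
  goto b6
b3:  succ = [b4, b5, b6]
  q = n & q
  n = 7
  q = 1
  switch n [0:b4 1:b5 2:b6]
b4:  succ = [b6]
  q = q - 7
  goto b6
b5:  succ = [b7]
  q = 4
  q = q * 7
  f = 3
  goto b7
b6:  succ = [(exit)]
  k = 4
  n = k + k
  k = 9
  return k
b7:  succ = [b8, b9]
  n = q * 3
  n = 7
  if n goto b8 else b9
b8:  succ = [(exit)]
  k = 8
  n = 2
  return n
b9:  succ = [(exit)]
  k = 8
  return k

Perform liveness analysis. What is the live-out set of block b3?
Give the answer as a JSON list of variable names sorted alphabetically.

def/use:
  b0: {f,n} / ∅
  b1: {n,q} / {f,n}
  b2: {f,k,n} / ∅
  b3: {n,q} / {n,q}
  b4: {q} / {q}
  b5: {f,q} / ∅
  b6: {k,n} / ∅
  b7: {n} / {q}
  b8: {k,n} / ∅
  b9: {k} / ∅

Backward fixpoint:
  live b0: ∅→{f,n}
  live b1: {f,n}→{n,q}
  live b2: ∅→∅
  live b3: {n,q}→{q}
  live b4: {q}→∅
  live b5: ∅→{q}
  live b6: ∅→∅
  live b7: {q}→∅
  live b8: ∅→∅
  live b9: ∅→∅

live-out(b3) = ["q"]

Answer: ["q"]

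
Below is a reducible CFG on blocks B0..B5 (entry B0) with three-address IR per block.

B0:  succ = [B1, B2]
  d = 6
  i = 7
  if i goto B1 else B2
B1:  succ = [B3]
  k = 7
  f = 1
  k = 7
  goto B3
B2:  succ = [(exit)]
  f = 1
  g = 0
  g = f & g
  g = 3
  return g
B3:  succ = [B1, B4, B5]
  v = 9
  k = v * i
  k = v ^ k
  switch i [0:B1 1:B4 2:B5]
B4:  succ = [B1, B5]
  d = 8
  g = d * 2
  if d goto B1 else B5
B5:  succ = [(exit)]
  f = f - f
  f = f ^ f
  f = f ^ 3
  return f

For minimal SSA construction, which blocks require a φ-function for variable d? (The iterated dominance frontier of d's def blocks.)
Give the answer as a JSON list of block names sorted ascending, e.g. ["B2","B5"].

idom tree: B1←B0 B2←B0 B3←B1 B4←B3 B5←B3
Dom at joins:
  B1: preds {B0,B3,B4}: {B0} ∩ {B0,B1,B3} ∩ {B0,B1,B3,B4} = {B0}; idom=B0
  B5: preds {B3,B4}: {B0,B1,B3} ∩ {B0,B1,B3,B4} = {B0,B1,B3}; idom=B3

DF walk-up:
  join B1 pred B0: · stop@B0
  join B1 pred B3: B3→B1 stop@B0
  join B1 pred B4: B4→B3→B1 stop@B0
  join B5 pred B3: · stop@B3
  join B5 pred B4: B4 stop@B3
  B0: DF=∅
  B1: DF={B1}
  B2: DF=∅
  B3: DF={B1}
  B4: DF={B1,B5}
  B5: DF=∅

φ for d: defs {B0,B4}
  DF⁺ = {B1,B5}

Answer: ["B1", "B5"]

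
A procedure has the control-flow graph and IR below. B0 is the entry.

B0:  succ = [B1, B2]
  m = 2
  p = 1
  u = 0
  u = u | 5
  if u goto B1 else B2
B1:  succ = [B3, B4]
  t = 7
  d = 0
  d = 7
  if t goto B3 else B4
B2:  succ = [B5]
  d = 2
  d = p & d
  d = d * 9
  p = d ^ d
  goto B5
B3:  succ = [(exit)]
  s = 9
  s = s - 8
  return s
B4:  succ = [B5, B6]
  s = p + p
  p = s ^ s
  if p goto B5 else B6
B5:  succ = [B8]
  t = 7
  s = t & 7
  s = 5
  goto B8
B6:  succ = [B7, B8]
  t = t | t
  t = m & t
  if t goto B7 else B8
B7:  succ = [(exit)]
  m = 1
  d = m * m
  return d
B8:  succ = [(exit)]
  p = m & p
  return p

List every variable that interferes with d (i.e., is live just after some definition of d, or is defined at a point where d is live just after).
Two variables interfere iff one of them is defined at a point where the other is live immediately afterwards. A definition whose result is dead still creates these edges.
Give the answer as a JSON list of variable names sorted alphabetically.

Answer: ["m", "p", "t"]

Working:
Block summaries:
  B0: {m,p,u} / ∅
  B1: {d,t} / ∅
  B2: {d,p} / {p}
  B3: {s} / ∅
  B4: {p,s} / {p}
  B5: {s,t} / ∅
  B6: {t} / {m,t}
  B7: {d,m} / ∅
  B8: {p} / {m,p}

Liveness:
  B0 li=∅ lo={m,p}
  B1 li={m,p} lo={m,p,t}
  B2 li={m,p} lo={m,p}
  B3 li=∅ lo=∅
  B4 li={m,p,t} lo={m,p,t}
  B5 li={m,p} lo={m,p}
  B6 li={m,p,t} lo={m,p}
  B7 li=∅ lo=∅
  B8 li={m,p} lo=∅

Interfere edges:
  d: {m,p,t}
  m: {d,p,s,t,u}
  p: {d,m,s,t,u}
  s: {m,p,t}
  t: {d,m,p,s}
  u: {m,p}

N(d) = ["m", "p", "t"]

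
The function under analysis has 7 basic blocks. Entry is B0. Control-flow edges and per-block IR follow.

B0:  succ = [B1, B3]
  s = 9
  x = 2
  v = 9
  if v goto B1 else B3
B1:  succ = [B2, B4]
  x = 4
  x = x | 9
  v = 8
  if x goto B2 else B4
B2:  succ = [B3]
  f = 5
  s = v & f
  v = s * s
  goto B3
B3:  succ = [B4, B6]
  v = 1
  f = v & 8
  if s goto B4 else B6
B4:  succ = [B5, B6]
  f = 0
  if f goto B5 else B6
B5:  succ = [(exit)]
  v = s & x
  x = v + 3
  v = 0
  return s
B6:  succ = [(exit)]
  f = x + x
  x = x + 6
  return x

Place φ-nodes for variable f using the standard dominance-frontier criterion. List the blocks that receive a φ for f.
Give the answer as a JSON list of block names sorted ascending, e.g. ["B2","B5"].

idom tree: B1←B0 B2←B1 B3←B0 B4←B0 B5←B4 B6←B0
Join-block Dom:
  B3: preds {B0,B2}: {B0} ∩ {B0,B1,B2} = {B0}; idom=B0
  B4: preds {B1,B3}: {B0,B1} ∩ {B0,B3} = {B0}; idom=B0
  B6: preds {B3,B4}: {B0,B3} ∩ {B0,B4} = {B0}; idom=B0

DF walk-up:
  join B3 pred B0: · stop@B0
  join B3 pred B2: B2→B1 stop@B0
  join B4 pred B1: B1 stop@B0
  join B4 pred B3: B3 stop@B0
  join B6 pred B3: B3 stop@B0
  join B6 pred B4: B4 stop@B0
  B0: DF=∅
  B1: DF={B3,B4}
  B2: DF={B3}
  B3: DF={B4,B6}
  B4: DF={B6}
  B5: DF=∅
  B6: DF=∅

φ for f: defs {B2,B3,B4,B6}
  DF⁺ = {B3,B4,B6}

Answer: ["B3", "B4", "B6"]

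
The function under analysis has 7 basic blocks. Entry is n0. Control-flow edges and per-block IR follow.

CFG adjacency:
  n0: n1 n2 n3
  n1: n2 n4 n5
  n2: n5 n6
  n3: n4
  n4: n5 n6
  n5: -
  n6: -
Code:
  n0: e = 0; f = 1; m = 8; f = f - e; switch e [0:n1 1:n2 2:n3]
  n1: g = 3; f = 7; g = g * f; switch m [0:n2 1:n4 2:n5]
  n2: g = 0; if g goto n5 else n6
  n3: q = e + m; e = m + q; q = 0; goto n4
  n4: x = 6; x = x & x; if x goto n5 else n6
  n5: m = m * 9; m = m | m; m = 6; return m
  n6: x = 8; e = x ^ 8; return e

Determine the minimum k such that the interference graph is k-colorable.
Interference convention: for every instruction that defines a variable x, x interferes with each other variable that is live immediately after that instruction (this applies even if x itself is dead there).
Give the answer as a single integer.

Block summaries:
  n0: {e,f,m} / ∅
  n1: {f,g} / {m}
  n2: {g} / ∅
  n3: {e,q} / {e,m}
  n4: {x} / ∅
  n5: {m} / {m}
  n6: {e,x} / ∅

Liveness:
  live n0: ∅→{e,m}
  live n1: {m}→{m}
  live n2: {m}→{m}
  live n3: {e,m}→{m}
  live n4: {m}→{m}
  live n5: {m}→∅
  live n6: ∅→∅

Conflict graph:
  e↔{f,m}
  f↔{e,g,m}
  g↔{f,m}
  m↔{e,f,g,q,x}
  q↔{m}
  x↔{m}

Registers:
  {e,f,m} pairwise interfere (3-clique) ⇒ χ ≥ 3
  3-colouring: c0={m}  c1={f,q,x}  c2={e,g}
  χ = 3

Answer: 3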